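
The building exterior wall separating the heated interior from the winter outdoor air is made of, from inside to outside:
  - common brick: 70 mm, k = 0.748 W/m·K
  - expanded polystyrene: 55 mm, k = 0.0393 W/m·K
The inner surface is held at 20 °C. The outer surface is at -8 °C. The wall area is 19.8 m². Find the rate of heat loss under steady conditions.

Series thermal resistances:
R_common brick = L/(kA) = 0.07/(0.748×19.8) = 0.004726 K/W
R_expanded polystyrene = L/(kA) = 0.055/(0.0393×19.8) = 0.07068 K/W
R_total = 0.07541 K/W
Q = ΔT / R_total = 28 / 0.07541

Q ≈ 371 W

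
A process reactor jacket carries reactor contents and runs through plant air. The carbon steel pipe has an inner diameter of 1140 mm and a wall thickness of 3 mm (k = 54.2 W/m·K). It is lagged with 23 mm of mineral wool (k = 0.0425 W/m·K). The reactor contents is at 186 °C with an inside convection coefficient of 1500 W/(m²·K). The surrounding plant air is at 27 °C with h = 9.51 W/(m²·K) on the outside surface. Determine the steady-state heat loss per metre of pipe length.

Radial resistances (cylindrical: R_cond = ln(r_o/r_i)/(2πkL), R_conv = 1/(h·2πrL)):
R_inner film = 1/(h_i·2πr₁L) = 1/(1500×2π×0.57×1) = 1.861×10^-4 K/W
R_carbon steel pipe wall = ln(573/570)/(2π×54.2×1) = 1.541×10^-5 K/W
R_mineral wool = ln(596/573)/(2π×0.0425×1) = 0.1474 K/W
R_outer film = 1/(h_o·2πr_oL) = 1/(9.51×2π×0.596×1) = 0.02808 K/W
R_total = 0.1757 K/W
Q = ΔT/R_total = 159/0.1757

q′ ≈ 905 W/m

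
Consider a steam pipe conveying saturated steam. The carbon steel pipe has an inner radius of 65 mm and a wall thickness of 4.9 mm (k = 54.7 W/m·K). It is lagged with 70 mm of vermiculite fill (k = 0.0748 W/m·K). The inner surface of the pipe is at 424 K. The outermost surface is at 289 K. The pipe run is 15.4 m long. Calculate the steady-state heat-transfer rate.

Cylindrical conduction, so R = ln(r₂/r₁)/(2πkL) per layer, in series:
R_carbon steel pipe wall = ln(69.9/65)/(2π×54.7×15.4) = 1.373×10^-5 K/W
R_vermiculite fill = ln(139.9/69.9)/(2π×0.0748×15.4) = 0.09587 K/W
R_total = 0.09588 K/W
Q = ΔT/R_total = 135/0.09588

Q ≈ 1410 W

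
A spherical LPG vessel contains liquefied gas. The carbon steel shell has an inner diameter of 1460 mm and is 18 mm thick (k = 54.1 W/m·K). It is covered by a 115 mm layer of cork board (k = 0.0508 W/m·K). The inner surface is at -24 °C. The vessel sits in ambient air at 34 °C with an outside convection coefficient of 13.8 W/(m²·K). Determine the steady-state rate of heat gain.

Q ≈ 202 W

Radial (spherical) resistances in series:
R_carbon steel shell = (1/0.73 − 1/0.748)/(4π×54.1) = 4.849×10^-5 K/W
R_cork board = (1/0.748 − 1/0.863)/(4π×0.0508) = 0.2791 K/W
R_outer film = 1/(h·4πr_o²) = 1/(13.8×4π×0.863²) = 0.007743 K/W
R_total = 0.2869 K/W
Q = ΔT/R_total = 58/0.2869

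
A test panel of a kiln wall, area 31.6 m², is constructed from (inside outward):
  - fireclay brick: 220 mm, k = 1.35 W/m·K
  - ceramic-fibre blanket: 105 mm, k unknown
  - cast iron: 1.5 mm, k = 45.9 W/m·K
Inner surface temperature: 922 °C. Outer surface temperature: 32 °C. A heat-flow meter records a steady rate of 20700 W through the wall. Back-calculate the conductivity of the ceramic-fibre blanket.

Using the resistance-network approach (series):
R_fireclay brick = L/(kA) = 0.22/(1.35×31.6) = 0.005157 K/W
R_cast iron = L/(kA) = 0.0015/(45.9×31.6) = 1.034×10^-6 K/W
Sum of known resistances R_other = 0.005158 K/W
Total R = ΔT/Q = 890/20700 = 0.043 K/W
R_ceramic-fibre blanket = R_total − R_other = 0.03784 K/W
k = L/(R·A) = 0.105/(0.03784×31.6)

k ≈ 0.0878 W/(m·K)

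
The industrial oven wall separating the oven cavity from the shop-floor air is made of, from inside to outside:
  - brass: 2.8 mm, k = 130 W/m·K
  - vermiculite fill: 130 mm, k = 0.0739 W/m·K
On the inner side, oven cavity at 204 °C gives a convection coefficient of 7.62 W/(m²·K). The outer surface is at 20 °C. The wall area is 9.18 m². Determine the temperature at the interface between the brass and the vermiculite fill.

T ≈ 191 °C

Series thermal resistances:
R_inner film = 1/(h_i·A) = 1/(7.62×9.18) = 0.0143 K/W
R_brass = L/(kA) = 0.0028/(130×9.18) = 2.346×10^-6 K/W
R_vermiculite fill = L/(kA) = 0.13/(0.0739×9.18) = 0.1916 K/W
R_total = 0.2059 K/W;  Q = ΔT/R_total = 184/0.2059 = 893.5 W
T_interface = T_inner − Q·ΣR(inner→interface) = 204 − 894×0.0143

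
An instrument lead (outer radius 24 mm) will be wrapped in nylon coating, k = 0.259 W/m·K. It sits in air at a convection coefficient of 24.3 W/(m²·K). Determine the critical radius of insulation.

For a cylinder r_cr = k/h = 0.259/24.3
r_cr = 10.7 mm; since the bare radius (24 mm) is above r_cr, any added insulation will reduce heat loss.

r_cr ≈ 10.7 mm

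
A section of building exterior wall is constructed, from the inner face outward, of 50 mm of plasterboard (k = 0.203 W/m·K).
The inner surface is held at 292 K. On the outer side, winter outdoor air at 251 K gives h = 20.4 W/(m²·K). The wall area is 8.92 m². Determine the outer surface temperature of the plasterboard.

T ≈ 258 K

Treating each layer as a thermal resistance in series:
R_plasterboard = L/(kA) = 0.05/(0.203×8.92) = 0.02761 K/W
R_outer film = 1/(h_o·A) = 1/(20.4×8.92) = 0.005495 K/W
R_total = 0.03311 K/W;  Q = ΔT/R_total = 41/0.03311 = 1238 W
T_interface = T_inner − Q·ΣR(inner→interface) = 292 − 1240×0.02761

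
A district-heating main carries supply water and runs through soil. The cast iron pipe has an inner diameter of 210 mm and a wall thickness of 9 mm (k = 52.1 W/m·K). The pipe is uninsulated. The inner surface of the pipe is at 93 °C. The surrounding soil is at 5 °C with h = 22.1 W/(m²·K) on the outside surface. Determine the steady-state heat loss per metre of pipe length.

Cylindrical conduction, so R = ln(r₂/r₁)/(2πkL) per layer, in series:
R_cast iron pipe wall = ln(114/105)/(2π×52.1×1) = 2.512×10^-4 K/W
R_outer film = 1/(h_o·2πr_oL) = 1/(22.1×2π×0.114×1) = 0.06317 K/W
R_total = 0.06342 K/W
Q = ΔT/R_total = 88/0.06342

q′ ≈ 1390 W/m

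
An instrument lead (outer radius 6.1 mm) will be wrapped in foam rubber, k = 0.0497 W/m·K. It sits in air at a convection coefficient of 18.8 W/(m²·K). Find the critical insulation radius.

r_cr ≈ 2.64 mm

For a cylinder r_cr = k/h = 0.0497/18.8
r_cr = 2.64 mm; since the bare radius (6.1 mm) is above r_cr, any added insulation will reduce heat loss.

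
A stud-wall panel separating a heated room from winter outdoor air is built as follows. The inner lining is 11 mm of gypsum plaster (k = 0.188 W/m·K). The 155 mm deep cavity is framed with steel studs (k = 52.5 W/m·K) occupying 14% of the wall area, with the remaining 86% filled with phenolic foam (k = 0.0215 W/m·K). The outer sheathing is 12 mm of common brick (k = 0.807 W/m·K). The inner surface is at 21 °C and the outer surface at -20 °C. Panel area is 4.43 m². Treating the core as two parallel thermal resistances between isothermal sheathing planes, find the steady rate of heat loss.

Q ≈ 1920 W

Sheathing layers in series; stud and cavity paths in parallel between them.
R_inner = 0.011/(0.188×4.43) = 0.01321 K/W
R_stud  = 0.155/(52.5×0.14×4.43) = 0.00476 K/W
R_cav   = 0.155/(0.0215×0.86×4.43) = 1.892 K/W
1/R_core = 1/R_stud + 1/R_cav → R_core = 0.004748 K/W
R_outer = 0.012/(0.807×4.43) = 0.003357 K/W
R_total = 0.02131 K/W
Q = ΔT/R_total = 41/0.02131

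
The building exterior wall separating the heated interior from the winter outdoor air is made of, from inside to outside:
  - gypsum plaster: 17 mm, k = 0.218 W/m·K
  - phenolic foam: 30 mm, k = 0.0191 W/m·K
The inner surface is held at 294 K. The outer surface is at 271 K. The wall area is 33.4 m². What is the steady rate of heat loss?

Q ≈ 466 W

Thermal resistances in series:
R_gypsum plaster = L/(kA) = 0.017/(0.218×33.4) = 0.002335 K/W
R_phenolic foam = L/(kA) = 0.03/(0.0191×33.4) = 0.04703 K/W
R_total = 0.04936 K/W
Q = ΔT / R_total = 23 / 0.04936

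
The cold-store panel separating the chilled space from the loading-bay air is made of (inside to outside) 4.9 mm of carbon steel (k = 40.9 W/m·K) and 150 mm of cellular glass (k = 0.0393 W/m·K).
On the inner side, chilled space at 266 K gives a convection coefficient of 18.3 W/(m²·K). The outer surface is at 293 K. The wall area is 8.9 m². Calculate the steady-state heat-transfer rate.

Series thermal resistances:
R_inner film = 1/(h_i·A) = 1/(18.3×8.9) = 0.00614 K/W
R_carbon steel = L/(kA) = 0.0049/(40.9×8.9) = 1.346×10^-5 K/W
R_cellular glass = L/(kA) = 0.15/(0.0393×8.9) = 0.4289 K/W
R_total = 0.435 K/W
Q = ΔT / R_total = 27 / 0.435

Q ≈ 62.1 W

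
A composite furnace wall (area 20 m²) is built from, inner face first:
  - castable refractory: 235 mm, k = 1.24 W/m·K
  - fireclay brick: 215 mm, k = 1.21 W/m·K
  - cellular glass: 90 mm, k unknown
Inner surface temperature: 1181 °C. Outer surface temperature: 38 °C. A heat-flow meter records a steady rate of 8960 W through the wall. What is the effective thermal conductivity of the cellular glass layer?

k ≈ 0.0412 W/(m·K)

Model the wall as resistances in series:
R_castable refractory = L/(kA) = 0.235/(1.24×20) = 0.009476 K/W
R_fireclay brick = L/(kA) = 0.215/(1.21×20) = 0.008884 K/W
Sum of known resistances R_other = 0.01836 K/W
Total R = ΔT/Q = 1143/8960 = 0.1276 K/W
R_cellular glass = R_total − R_other = 0.1092 K/W
k = L/(R·A) = 0.09/(0.1092×20)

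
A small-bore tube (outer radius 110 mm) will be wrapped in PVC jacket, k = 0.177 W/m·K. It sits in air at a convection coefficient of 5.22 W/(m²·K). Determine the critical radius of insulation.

r_cr ≈ 33.9 mm

For a cylinder r_cr = k/h = 0.177/5.22
r_cr = 33.9 mm; since the bare radius (110 mm) is above r_cr, any added insulation will reduce heat loss.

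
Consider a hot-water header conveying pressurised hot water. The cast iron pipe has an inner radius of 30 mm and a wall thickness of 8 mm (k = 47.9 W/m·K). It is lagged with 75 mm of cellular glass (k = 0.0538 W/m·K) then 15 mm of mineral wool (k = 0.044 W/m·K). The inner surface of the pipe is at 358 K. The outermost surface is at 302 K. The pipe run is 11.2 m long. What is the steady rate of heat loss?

Q ≈ 171 W

Cylindrical conduction, so R = ln(r₂/r₁)/(2πkL) per layer, in series:
R_cast iron pipe wall = ln(38/30)/(2π×47.9×11.2) = 7.013×10^-5 K/W
R_cellular glass = ln(113/38)/(2π×0.0538×11.2) = 0.2879 K/W
R_mineral wool = ln(128/113)/(2π×0.044×11.2) = 0.04025 K/W
R_total = 0.3282 K/W
Q = ΔT/R_total = 56/0.3282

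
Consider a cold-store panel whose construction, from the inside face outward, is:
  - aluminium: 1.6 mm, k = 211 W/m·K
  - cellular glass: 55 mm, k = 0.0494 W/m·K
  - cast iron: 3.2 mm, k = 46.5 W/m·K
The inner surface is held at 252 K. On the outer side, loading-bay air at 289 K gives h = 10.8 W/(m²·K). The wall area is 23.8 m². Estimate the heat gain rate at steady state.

Q ≈ 730 W

Model the wall as resistances in series:
R_aluminium = L/(kA) = 0.0016/(211×23.8) = 3.186×10^-7 K/W
R_cellular glass = L/(kA) = 0.055/(0.0494×23.8) = 0.04678 K/W
R_cast iron = L/(kA) = 0.0032/(46.5×23.8) = 2.891×10^-6 K/W
R_outer film = 1/(h_o·A) = 1/(10.8×23.8) = 0.00389 K/W
R_total = 0.05067 K/W
Q = ΔT / R_total = 37 / 0.05067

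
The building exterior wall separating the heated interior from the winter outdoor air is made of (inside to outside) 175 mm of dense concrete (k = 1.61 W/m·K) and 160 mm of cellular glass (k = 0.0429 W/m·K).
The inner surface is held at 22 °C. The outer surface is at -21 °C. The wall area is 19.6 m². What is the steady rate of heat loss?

Q ≈ 220 W

Treating each layer as a thermal resistance in series:
R_dense concrete = L/(kA) = 0.175/(1.61×19.6) = 0.005546 K/W
R_cellular glass = L/(kA) = 0.16/(0.0429×19.6) = 0.1903 K/W
R_total = 0.1958 K/W
Q = ΔT / R_total = 43 / 0.1958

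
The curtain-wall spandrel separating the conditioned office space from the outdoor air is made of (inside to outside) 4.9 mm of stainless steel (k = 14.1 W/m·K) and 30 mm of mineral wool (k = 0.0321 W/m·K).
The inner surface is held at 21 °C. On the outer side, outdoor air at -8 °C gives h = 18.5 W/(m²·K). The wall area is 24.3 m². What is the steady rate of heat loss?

Q ≈ 713 W

Series thermal resistances:
R_stainless steel = L/(kA) = 0.0049/(14.1×24.3) = 1.43×10^-5 K/W
R_mineral wool = L/(kA) = 0.03/(0.0321×24.3) = 0.03846 K/W
R_outer film = 1/(h_o·A) = 1/(18.5×24.3) = 0.002224 K/W
R_total = 0.0407 K/W
Q = ΔT / R_total = 29 / 0.0407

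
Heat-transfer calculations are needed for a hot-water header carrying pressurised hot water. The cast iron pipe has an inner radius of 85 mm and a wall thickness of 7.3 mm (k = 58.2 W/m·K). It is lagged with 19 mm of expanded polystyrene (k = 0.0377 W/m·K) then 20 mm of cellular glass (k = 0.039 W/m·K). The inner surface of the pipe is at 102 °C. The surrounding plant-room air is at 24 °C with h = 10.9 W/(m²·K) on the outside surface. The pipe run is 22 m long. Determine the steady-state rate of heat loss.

Per-layer cylindrical resistances, series-summed:
R_cast iron pipe wall = ln(92.3/85)/(2π×58.2×22) = 1.024×10^-5 K/W
R_expanded polystyrene = ln(111.3/92.3)/(2π×0.0377×22) = 0.03592 K/W
R_cellular glass = ln(131.3/111.3)/(2π×0.039×22) = 0.03065 K/W
R_outer film = 1/(h_o·2πr_oL) = 1/(10.9×2π×0.1313×22) = 0.005055 K/W
R_total = 0.07164 K/W
Q = ΔT/R_total = 78/0.07164

Q ≈ 1090 W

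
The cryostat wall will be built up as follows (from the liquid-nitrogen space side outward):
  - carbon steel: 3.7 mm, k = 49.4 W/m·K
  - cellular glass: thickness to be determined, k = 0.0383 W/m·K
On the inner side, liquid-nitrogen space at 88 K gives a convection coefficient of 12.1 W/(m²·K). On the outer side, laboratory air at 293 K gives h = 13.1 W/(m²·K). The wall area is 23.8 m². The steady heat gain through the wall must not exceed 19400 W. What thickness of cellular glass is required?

L ≈ 3.54 mm

Treating each layer as a thermal resistance in series:
R_inner film = 1/(h_i·A) = 1/(12.1×23.8) = 0.003472 K/W
R_carbon steel = L/(kA) = 0.0037/(49.4×23.8) = 3.147×10^-6 K/W
R_outer film = 1/(h_o·A) = 1/(13.1×23.8) = 0.003207 K/W
Sum of the known resistances R_other = 0.006683 K/W
Required total resistance R_tot = ΔT/Q_allow = 205/19400 = 0.01057 K/W
R_cellular glass = R_tot − R_other = 0.003884 K/W
L = R·k·A = 0.003884×0.0383×23.8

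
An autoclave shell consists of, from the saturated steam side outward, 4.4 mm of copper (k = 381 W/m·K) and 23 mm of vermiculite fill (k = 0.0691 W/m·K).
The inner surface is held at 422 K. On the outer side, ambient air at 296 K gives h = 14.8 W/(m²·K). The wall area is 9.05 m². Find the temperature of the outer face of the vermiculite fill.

T ≈ 317 K

Series thermal resistances:
R_copper = L/(kA) = 0.0044/(381×9.05) = 1.276×10^-6 K/W
R_vermiculite fill = L/(kA) = 0.023/(0.0691×9.05) = 0.03678 K/W
R_outer film = 1/(h_o·A) = 1/(14.8×9.05) = 0.007466 K/W
R_total = 0.04425 K/W;  Q = ΔT/R_total = 126/0.04425 = 2848 W
T_interface = T_inner − Q·ΣR(inner→interface) = 422 − 2850×0.03678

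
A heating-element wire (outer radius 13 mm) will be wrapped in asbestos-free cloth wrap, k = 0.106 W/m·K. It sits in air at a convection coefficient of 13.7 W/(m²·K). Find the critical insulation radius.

r_cr ≈ 7.74 mm

For a cylinder r_cr = k/h = 0.106/13.7
r_cr = 7.74 mm; since the bare radius (13 mm) is above r_cr, any added insulation will reduce heat loss.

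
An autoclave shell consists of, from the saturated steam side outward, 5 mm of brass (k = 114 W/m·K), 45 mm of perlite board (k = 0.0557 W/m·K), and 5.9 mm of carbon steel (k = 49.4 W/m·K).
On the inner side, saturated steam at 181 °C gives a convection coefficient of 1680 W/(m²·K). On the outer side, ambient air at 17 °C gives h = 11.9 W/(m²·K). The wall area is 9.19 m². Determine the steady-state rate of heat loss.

Q ≈ 1690 W

Thermal resistances in series:
R_inner film = 1/(h_i·A) = 1/(1680×9.19) = 6.477×10^-5 K/W
R_brass = L/(kA) = 0.005/(114×9.19) = 4.773×10^-6 K/W
R_perlite board = L/(kA) = 0.045/(0.0557×9.19) = 0.08791 K/W
R_carbon steel = L/(kA) = 0.0059/(49.4×9.19) = 1.3×10^-5 K/W
R_outer film = 1/(h_o·A) = 1/(11.9×9.19) = 0.009144 K/W
R_total = 0.09714 K/W
Q = ΔT / R_total = 164 / 0.09714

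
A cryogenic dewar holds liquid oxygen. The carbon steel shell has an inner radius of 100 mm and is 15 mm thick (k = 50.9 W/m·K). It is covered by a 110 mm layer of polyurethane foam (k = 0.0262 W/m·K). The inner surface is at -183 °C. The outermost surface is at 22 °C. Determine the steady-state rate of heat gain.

For a spherical shell R = (1/r₁ − 1/r₂)/(4πk); film R = 1/(h·4πr²). In series:
R_carbon steel shell = (1/0.1 − 1/0.115)/(4π×50.9) = 0.002039 K/W
R_polyurethane foam = (1/0.115 − 1/0.225)/(4π×0.0262) = 12.91 K/W
R_total = 12.91 K/W
Q = ΔT/R_total = 205/12.91

Q ≈ 15.9 W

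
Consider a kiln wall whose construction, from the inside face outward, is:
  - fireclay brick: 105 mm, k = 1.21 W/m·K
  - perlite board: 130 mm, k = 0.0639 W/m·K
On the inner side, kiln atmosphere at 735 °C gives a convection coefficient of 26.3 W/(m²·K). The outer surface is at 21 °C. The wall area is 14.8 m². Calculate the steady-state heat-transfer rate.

Treating each layer as a thermal resistance in series:
R_inner film = 1/(h_i·A) = 1/(26.3×14.8) = 0.002569 K/W
R_fireclay brick = L/(kA) = 0.105/(1.21×14.8) = 0.005863 K/W
R_perlite board = L/(kA) = 0.13/(0.0639×14.8) = 0.1375 K/W
R_total = 0.1459 K/W
Q = ΔT / R_total = 714 / 0.1459

Q ≈ 4890 W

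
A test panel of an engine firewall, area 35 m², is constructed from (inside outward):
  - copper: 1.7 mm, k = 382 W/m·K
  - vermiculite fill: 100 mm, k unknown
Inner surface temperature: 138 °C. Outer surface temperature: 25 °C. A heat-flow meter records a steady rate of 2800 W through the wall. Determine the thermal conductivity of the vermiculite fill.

k ≈ 0.0708 W/(m·K)

Model the wall as resistances in series:
R_copper = L/(kA) = 0.0017/(382×35) = 1.272×10^-7 K/W
Sum of known resistances R_other = 1.272×10^-7 K/W
Total R = ΔT/Q = 113/2800 = 0.04036 K/W
R_vermiculite fill = R_total − R_other = 0.04036 K/W
k = L/(R·A) = 0.1/(0.04036×35)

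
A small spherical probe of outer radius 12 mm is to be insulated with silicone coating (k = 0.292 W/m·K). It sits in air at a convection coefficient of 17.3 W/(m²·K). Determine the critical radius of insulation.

For a sphere r_cr = 2k/h = 2×0.292/17.3
r_cr = 33.8 mm; since the bare radius (12 mm) is below r_cr, adding a thin layer of insulation will *increase* heat loss.

r_cr ≈ 33.8 mm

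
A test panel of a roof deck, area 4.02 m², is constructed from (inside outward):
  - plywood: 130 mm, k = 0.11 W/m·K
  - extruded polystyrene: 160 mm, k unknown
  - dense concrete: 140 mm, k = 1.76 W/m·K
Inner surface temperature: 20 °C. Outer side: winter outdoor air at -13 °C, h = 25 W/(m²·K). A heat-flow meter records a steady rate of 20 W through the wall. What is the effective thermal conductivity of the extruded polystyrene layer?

Series thermal resistances:
R_plywood = L/(kA) = 0.13/(0.11×4.02) = 0.294 K/W
R_dense concrete = L/(kA) = 0.14/(1.76×4.02) = 0.01979 K/W
R_outer film = 1/(h_o·A) = 1/(25×4.02) = 0.00995 K/W
Sum of known resistances R_other = 0.3237 K/W
Total R = ΔT/Q = 33/20 = 1.65 K/W
R_extruded polystyrene = R_total − R_other = 1.326 K/W
k = L/(R·A) = 0.16/(1.326×4.02)

k ≈ 0.03 W/(m·K)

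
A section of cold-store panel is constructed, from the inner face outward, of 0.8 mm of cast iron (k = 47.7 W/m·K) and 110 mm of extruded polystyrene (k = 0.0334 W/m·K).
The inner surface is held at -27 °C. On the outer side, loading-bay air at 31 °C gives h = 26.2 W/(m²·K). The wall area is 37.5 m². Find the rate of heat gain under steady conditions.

Series thermal resistances:
R_cast iron = L/(kA) = 0.0008/(47.7×37.5) = 4.472×10^-7 K/W
R_extruded polystyrene = L/(kA) = 0.11/(0.0334×37.5) = 0.08782 K/W
R_outer film = 1/(h_o·A) = 1/(26.2×37.5) = 0.001018 K/W
R_total = 0.08884 K/W
Q = ΔT / R_total = 58 / 0.08884

Q ≈ 653 W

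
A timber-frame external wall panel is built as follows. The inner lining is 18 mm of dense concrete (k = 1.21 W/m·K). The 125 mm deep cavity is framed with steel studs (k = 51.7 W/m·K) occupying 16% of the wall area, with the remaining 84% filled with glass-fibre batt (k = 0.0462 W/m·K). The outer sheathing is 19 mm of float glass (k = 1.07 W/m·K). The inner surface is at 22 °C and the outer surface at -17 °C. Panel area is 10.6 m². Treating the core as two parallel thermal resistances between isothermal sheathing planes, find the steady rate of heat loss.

Sheathing layers in series; stud and cavity paths in parallel between them.
R_inner = 0.018/(1.21×10.6) = 0.001403 K/W
R_stud  = 0.125/(51.7×0.16×10.6) = 0.001426 K/W
R_cav   = 0.125/(0.0462×0.84×10.6) = 0.3039 K/W
1/R_core = 1/R_stud + 1/R_cav → R_core = 0.001419 K/W
R_outer = 0.019/(1.07×10.6) = 0.001675 K/W
R_total = 0.004498 K/W
Q = ΔT/R_total = 39/0.004498

Q ≈ 8670 W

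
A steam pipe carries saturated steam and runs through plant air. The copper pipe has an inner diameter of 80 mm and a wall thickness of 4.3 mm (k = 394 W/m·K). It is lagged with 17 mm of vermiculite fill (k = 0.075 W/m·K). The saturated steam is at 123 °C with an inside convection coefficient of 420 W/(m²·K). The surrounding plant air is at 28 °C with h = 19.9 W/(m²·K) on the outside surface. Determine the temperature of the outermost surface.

Cylindrical conduction, so R = ln(r₂/r₁)/(2πkL) per layer, in series:
R_inner film = 1/(h_i·2πr₁L) = 1/(420×2π×0.04×1) = 0.009474 K/W
R_copper pipe wall = ln(44.3/40)/(2π×394×1) = 4.125×10^-5 K/W
R_vermiculite fill = ln(61.3/44.3)/(2π×0.075×1) = 0.6892 K/W
R_outer film = 1/(h_o·2πr_oL) = 1/(19.9×2π×0.0613×1) = 0.1305 K/W
R_total = 0.8292 K/W
Q = ΔT/R_total = 95/0.8292
Q = 115 W/m
T_interface = T_inner − Q·ΣR(inner→interface) = 123 − 115×0.6988

T ≈ 42.9 °C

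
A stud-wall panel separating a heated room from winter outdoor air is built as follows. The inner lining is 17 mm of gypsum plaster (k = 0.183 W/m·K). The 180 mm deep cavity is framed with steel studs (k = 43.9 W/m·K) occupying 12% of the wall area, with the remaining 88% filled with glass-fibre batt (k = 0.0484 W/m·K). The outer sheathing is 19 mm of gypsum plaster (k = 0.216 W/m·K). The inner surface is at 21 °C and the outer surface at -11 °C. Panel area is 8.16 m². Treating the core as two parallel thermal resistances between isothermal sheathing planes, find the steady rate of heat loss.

Sheathing layers in series; stud and cavity paths in parallel between them.
R_inner = 0.017/(0.183×8.16) = 0.01138 K/W
R_stud  = 0.18/(43.9×0.12×8.16) = 0.004187 K/W
R_cav   = 0.18/(0.0484×0.88×8.16) = 0.5179 K/W
1/R_core = 1/R_stud + 1/R_cav → R_core = 0.004154 K/W
R_outer = 0.019/(0.216×8.16) = 0.01078 K/W
R_total = 0.02632 K/W
Q = ΔT/R_total = 32/0.02632

Q ≈ 1220 W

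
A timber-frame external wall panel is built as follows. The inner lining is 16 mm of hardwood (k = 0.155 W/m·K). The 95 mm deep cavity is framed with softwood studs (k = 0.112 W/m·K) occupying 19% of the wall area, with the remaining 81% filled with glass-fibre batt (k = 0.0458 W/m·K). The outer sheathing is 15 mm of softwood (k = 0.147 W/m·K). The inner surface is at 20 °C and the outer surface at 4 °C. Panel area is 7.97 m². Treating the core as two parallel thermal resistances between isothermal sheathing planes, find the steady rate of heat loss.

Sheathing layers in series; stud and cavity paths in parallel between them.
R_inner = 0.016/(0.155×7.97) = 0.01295 K/W
R_stud  = 0.095/(0.112×0.19×7.97) = 0.5601 K/W
R_cav   = 0.095/(0.0458×0.81×7.97) = 0.3213 K/W
1/R_core = 1/R_stud + 1/R_cav → R_core = 0.2042 K/W
R_outer = 0.015/(0.147×7.97) = 0.0128 K/W
R_total = 0.2299 K/W
Q = ΔT/R_total = 16/0.2299

Q ≈ 69.6 W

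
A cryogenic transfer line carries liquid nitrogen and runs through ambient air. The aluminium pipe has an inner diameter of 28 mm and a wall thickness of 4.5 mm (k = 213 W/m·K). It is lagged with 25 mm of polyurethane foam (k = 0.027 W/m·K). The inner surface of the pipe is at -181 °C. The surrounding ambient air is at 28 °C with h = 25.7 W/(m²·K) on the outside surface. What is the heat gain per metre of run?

Per-layer cylindrical resistances, series-summed:
R_aluminium pipe wall = ln(18.5/14)/(2π×213×1) = 2.083×10^-4 K/W
R_polyurethane foam = ln(43.5/18.5)/(2π×0.027×1) = 5.04 K/W
R_outer film = 1/(h_o·2πr_oL) = 1/(25.7×2π×0.0435×1) = 0.1424 K/W
R_total = 5.182 K/W
Q = ΔT/R_total = 209/5.182

q′ ≈ 40.3 W/m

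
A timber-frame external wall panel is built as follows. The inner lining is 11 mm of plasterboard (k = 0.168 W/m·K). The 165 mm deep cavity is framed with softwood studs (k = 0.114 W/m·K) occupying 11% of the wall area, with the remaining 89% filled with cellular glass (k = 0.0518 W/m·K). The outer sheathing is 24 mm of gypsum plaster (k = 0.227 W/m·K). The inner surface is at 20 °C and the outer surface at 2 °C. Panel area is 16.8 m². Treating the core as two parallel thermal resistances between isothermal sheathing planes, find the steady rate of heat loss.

Q ≈ 101 W

Sheathing layers in series; stud and cavity paths in parallel between them.
R_inner = 0.011/(0.168×16.8) = 0.003897 K/W
R_stud  = 0.165/(0.114×0.11×16.8) = 0.7832 K/W
R_cav   = 0.165/(0.0518×0.89×16.8) = 0.213 K/W
1/R_core = 1/R_stud + 1/R_cav → R_core = 0.1675 K/W
R_outer = 0.024/(0.227×16.8) = 0.006293 K/W
R_total = 0.1777 K/W
Q = ΔT/R_total = 18/0.1777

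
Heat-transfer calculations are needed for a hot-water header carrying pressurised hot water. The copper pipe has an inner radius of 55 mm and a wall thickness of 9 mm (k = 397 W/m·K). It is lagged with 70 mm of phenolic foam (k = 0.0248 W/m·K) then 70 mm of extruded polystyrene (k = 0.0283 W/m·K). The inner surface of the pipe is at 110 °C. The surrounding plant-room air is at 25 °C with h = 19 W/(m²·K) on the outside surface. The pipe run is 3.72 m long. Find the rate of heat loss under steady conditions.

Q ≈ 44.2 W

For a radial system each layer contributes R = ln(r_out/r_in)/(2πkL); films add R = 1/(hA).
R_copper pipe wall = ln(64/55)/(2π×397×3.72) = 1.633×10^-5 K/W
R_phenolic foam = ln(134/64)/(2π×0.0248×3.72) = 1.275 K/W
R_extruded polystyrene = ln(204/134)/(2π×0.0283×3.72) = 0.6354 K/W
R_outer film = 1/(h_o·2πr_oL) = 1/(19×2π×0.204×3.72) = 0.01104 K/W
R_total = 1.921 K/W
Q = ΔT/R_total = 85/1.921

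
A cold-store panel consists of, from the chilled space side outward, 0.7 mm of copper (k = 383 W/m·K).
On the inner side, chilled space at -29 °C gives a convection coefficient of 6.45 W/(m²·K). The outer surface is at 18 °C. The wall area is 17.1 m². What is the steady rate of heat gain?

Treating each layer as a thermal resistance in series:
R_inner film = 1/(h_i·A) = 1/(6.45×17.1) = 0.009067 K/W
R_copper = L/(kA) = 0.0007/(383×17.1) = 1.069×10^-7 K/W
R_total = 0.009067 K/W
Q = ΔT / R_total = 47 / 0.009067

Q ≈ 5180 W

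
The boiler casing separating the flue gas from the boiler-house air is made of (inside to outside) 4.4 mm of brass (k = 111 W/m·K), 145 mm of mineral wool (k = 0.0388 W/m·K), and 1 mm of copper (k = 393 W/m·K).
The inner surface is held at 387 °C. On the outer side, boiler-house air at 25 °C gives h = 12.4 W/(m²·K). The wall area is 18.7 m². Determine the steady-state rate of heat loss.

Thermal resistances in series:
R_brass = L/(kA) = 0.0044/(111×18.7) = 2.12×10^-6 K/W
R_mineral wool = L/(kA) = 0.145/(0.0388×18.7) = 0.1998 K/W
R_copper = L/(kA) = 0.001/(393×18.7) = 1.361×10^-7 K/W
R_outer film = 1/(h_o·A) = 1/(12.4×18.7) = 0.004313 K/W
R_total = 0.2042 K/W
Q = ΔT / R_total = 362 / 0.2042

Q ≈ 1770 W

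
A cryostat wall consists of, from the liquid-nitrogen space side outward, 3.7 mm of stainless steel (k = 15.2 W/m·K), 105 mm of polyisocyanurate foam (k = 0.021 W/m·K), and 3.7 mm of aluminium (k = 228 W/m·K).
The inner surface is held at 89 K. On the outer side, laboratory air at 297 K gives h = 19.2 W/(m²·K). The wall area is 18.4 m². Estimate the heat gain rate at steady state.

Q ≈ 758 W

Thermal resistances in series:
R_stainless steel = L/(kA) = 0.0037/(15.2×18.4) = 1.323×10^-5 K/W
R_polyisocyanurate foam = L/(kA) = 0.105/(0.021×18.4) = 0.2717 K/W
R_aluminium = L/(kA) = 0.0037/(228×18.4) = 8.82×10^-7 K/W
R_outer film = 1/(h_o·A) = 1/(19.2×18.4) = 0.002831 K/W
R_total = 0.2746 K/W
Q = ΔT / R_total = 208 / 0.2746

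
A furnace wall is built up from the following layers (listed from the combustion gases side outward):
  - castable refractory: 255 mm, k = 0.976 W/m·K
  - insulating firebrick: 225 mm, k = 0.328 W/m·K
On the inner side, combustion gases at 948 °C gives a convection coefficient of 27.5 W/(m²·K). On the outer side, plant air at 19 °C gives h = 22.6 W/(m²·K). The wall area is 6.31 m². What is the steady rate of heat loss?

Q ≈ 5700 W

Series thermal resistances:
R_inner film = 1/(h_i·A) = 1/(27.5×6.31) = 0.005763 K/W
R_castable refractory = L/(kA) = 0.255/(0.976×6.31) = 0.04141 K/W
R_insulating firebrick = L/(kA) = 0.225/(0.328×6.31) = 0.1087 K/W
R_outer film = 1/(h_o·A) = 1/(22.6×6.31) = 0.007012 K/W
R_total = 0.1629 K/W
Q = ΔT / R_total = 929 / 0.1629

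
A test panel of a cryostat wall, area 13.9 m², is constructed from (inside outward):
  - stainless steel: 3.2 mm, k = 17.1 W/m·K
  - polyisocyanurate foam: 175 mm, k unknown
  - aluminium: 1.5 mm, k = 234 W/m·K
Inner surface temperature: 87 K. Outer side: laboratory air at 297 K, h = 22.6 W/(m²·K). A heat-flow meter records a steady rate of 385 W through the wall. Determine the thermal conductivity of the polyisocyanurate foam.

k ≈ 0.0232 W/(m·K)

Model the wall as resistances in series:
R_stainless steel = L/(kA) = 0.0032/(17.1×13.9) = 1.346×10^-5 K/W
R_aluminium = L/(kA) = 0.0015/(234×13.9) = 4.612×10^-7 K/W
R_outer film = 1/(h_o·A) = 1/(22.6×13.9) = 0.003183 K/W
Sum of known resistances R_other = 0.003197 K/W
Total R = ΔT/Q = 210/385 = 0.5455 K/W
R_polyisocyanurate foam = R_total − R_other = 0.5423 K/W
k = L/(R·A) = 0.175/(0.5423×13.9)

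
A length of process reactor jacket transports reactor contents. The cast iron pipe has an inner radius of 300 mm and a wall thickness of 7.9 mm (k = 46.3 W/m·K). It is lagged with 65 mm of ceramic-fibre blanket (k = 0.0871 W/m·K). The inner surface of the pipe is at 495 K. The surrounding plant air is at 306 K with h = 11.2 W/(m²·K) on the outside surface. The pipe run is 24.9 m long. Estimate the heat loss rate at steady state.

Q ≈ 12100 W

Cylindrical conduction, so R = ln(r₂/r₁)/(2πkL) per layer, in series:
R_cast iron pipe wall = ln(307.9/300)/(2π×46.3×24.9) = 3.588×10^-6 K/W
R_ceramic-fibre blanket = ln(372.9/307.9)/(2π×0.0871×24.9) = 0.01406 K/W
R_outer film = 1/(h_o·2πr_oL) = 1/(11.2×2π×0.3729×24.9) = 0.00153 K/W
R_total = 0.01559 K/W
Q = ΔT/R_total = 189/0.01559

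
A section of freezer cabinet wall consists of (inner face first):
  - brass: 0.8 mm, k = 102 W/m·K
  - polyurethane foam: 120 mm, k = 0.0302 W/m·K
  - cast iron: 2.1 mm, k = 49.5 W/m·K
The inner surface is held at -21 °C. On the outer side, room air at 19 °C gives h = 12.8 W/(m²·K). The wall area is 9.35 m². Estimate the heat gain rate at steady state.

Q ≈ 92.3 W

Using the resistance-network approach (series):
R_brass = L/(kA) = 0.0008/(102×9.35) = 8.388×10^-7 K/W
R_polyurethane foam = L/(kA) = 0.12/(0.0302×9.35) = 0.425 K/W
R_cast iron = L/(kA) = 0.0021/(49.5×9.35) = 4.537×10^-6 K/W
R_outer film = 1/(h_o·A) = 1/(12.8×9.35) = 0.008356 K/W
R_total = 0.4333 K/W
Q = ΔT / R_total = 40 / 0.4333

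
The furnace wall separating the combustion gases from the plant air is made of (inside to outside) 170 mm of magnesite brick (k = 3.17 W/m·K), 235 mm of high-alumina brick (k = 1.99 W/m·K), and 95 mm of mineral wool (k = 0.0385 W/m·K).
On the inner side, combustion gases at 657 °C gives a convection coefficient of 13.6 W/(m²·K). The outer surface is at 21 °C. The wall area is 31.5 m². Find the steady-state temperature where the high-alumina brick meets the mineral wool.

T ≈ 600 °C

Using the resistance-network approach (series):
R_inner film = 1/(h_i·A) = 1/(13.6×31.5) = 0.002334 K/W
R_magnesite brick = L/(kA) = 0.17/(3.17×31.5) = 0.001702 K/W
R_high-alumina brick = L/(kA) = 0.235/(1.99×31.5) = 0.003749 K/W
R_mineral wool = L/(kA) = 0.095/(0.0385×31.5) = 0.07833 K/W
R_total = 0.08612 K/W;  Q = ΔT/R_total = 636/0.08612 = 7385 W
T_interface = T_inner − Q·ΣR(inner→interface) = 657 − 7390×0.007786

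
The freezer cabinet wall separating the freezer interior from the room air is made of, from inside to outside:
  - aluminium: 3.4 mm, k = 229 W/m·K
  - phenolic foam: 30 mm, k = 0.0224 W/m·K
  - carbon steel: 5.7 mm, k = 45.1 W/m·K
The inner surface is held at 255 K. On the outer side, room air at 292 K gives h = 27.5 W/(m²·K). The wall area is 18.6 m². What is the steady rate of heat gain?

Q ≈ 500 W

Using the resistance-network approach (series):
R_aluminium = L/(kA) = 0.0034/(229×18.6) = 7.982×10^-7 K/W
R_phenolic foam = L/(kA) = 0.03/(0.0224×18.6) = 0.072 K/W
R_carbon steel = L/(kA) = 0.0057/(45.1×18.6) = 6.795×10^-6 K/W
R_outer film = 1/(h_o·A) = 1/(27.5×18.6) = 0.001955 K/W
R_total = 0.07397 K/W
Q = ΔT / R_total = 37 / 0.07397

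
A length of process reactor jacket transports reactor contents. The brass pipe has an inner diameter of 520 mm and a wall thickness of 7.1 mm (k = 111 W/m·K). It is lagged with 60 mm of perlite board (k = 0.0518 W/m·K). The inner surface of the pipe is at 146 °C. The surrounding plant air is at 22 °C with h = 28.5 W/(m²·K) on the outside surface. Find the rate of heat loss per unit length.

Per-layer cylindrical resistances, series-summed:
R_brass pipe wall = ln(267.1/260)/(2π×111×1) = 3.863×10^-5 K/W
R_perlite board = ln(327.1/267.1)/(2π×0.0518×1) = 0.6226 K/W
R_outer film = 1/(h_o·2πr_oL) = 1/(28.5×2π×0.3271×1) = 0.01707 K/W
R_total = 0.6397 K/W
Q = ΔT/R_total = 124/0.6397

q′ ≈ 194 W/m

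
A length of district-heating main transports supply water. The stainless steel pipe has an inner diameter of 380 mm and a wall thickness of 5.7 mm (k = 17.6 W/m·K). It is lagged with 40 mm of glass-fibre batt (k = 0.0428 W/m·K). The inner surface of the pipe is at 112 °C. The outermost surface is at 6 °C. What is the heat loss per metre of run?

Treating each annulus and film as a series resistance:
R_stainless steel pipe wall = ln(195.7/190)/(2π×17.6×1) = 2.673×10^-4 K/W
R_glass-fibre batt = ln(235.7/195.7)/(2π×0.0428×1) = 0.6916 K/W
R_total = 0.6918 K/W
Q = ΔT/R_total = 106/0.6918

q′ ≈ 153 W/m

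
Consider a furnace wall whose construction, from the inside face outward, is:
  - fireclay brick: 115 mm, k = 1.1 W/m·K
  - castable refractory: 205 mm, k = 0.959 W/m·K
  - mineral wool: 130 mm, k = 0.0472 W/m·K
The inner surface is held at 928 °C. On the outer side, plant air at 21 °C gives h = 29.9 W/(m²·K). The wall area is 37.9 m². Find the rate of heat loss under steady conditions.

Q ≈ 11100 W

Thermal resistances in series:
R_fireclay brick = L/(kA) = 0.115/(1.1×37.9) = 0.002758 K/W
R_castable refractory = L/(kA) = 0.205/(0.959×37.9) = 0.00564 K/W
R_mineral wool = L/(kA) = 0.13/(0.0472×37.9) = 0.07267 K/W
R_outer film = 1/(h_o·A) = 1/(29.9×37.9) = 8.824×10^-4 K/W
R_total = 0.08195 K/W
Q = ΔT / R_total = 907 / 0.08195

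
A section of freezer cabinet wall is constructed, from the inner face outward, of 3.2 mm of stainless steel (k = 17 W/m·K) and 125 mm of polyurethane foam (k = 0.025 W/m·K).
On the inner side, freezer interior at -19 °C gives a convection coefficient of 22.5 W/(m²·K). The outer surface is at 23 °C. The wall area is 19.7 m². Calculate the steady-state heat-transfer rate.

Q ≈ 164 W

Treating each layer as a thermal resistance in series:
R_inner film = 1/(h_i·A) = 1/(22.5×19.7) = 0.002256 K/W
R_stainless steel = L/(kA) = 0.0032/(17×19.7) = 9.555×10^-6 K/W
R_polyurethane foam = L/(kA) = 0.125/(0.025×19.7) = 0.2538 K/W
R_total = 0.2561 K/W
Q = ΔT / R_total = 42 / 0.2561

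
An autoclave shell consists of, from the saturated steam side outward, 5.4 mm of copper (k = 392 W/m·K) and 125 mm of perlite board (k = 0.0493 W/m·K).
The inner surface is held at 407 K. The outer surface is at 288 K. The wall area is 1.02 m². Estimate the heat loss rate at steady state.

Q ≈ 47.9 W

Using the resistance-network approach (series):
R_copper = L/(kA) = 0.0054/(392×1.02) = 1.351×10^-5 K/W
R_perlite board = L/(kA) = 0.125/(0.0493×1.02) = 2.486 K/W
R_total = 2.486 K/W
Q = ΔT / R_total = 119 / 2.486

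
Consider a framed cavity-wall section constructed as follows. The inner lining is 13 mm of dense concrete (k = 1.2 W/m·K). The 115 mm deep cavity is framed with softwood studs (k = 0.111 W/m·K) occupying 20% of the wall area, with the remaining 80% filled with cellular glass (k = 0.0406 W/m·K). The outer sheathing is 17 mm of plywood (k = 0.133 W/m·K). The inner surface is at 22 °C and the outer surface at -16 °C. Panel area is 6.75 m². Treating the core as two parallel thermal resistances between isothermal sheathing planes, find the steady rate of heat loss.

Q ≈ 114 W

Sheathing layers in series; stud and cavity paths in parallel between them.
R_inner = 0.013/(1.2×6.75) = 0.001605 K/W
R_stud  = 0.115/(0.111×0.2×6.75) = 0.7674 K/W
R_cav   = 0.115/(0.0406×0.8×6.75) = 0.5245 K/W
1/R_core = 1/R_stud + 1/R_cav → R_core = 0.3116 K/W
R_outer = 0.017/(0.133×6.75) = 0.01894 K/W
R_total = 0.3321 K/W
Q = ΔT/R_total = 38/0.3321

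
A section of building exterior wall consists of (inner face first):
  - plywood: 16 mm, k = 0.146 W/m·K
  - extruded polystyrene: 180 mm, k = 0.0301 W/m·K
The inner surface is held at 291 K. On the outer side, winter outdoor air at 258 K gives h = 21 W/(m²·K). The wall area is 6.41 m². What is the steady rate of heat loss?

Q ≈ 34.5 W

Treating each layer as a thermal resistance in series:
R_plywood = L/(kA) = 0.016/(0.146×6.41) = 0.0171 K/W
R_extruded polystyrene = L/(kA) = 0.18/(0.0301×6.41) = 0.9329 K/W
R_outer film = 1/(h_o·A) = 1/(21×6.41) = 0.007429 K/W
R_total = 0.9575 K/W
Q = ΔT / R_total = 33 / 0.9575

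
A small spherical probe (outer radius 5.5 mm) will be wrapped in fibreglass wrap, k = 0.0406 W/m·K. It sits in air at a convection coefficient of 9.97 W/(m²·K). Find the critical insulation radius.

For a sphere r_cr = 2k/h = 2×0.0406/9.97
r_cr = 8.14 mm; since the bare radius (5.5 mm) is below r_cr, adding a thin layer of insulation will *increase* heat loss.

r_cr ≈ 8.14 mm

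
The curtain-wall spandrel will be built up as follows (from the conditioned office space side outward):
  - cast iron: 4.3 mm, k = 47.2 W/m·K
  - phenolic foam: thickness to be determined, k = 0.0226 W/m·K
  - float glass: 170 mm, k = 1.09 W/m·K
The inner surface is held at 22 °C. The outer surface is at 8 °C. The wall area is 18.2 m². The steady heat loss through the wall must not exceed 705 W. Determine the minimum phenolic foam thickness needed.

L ≈ 4.64 mm

Series thermal resistances:
R_cast iron = L/(kA) = 0.0043/(47.2×18.2) = 5.006×10^-6 K/W
R_float glass = L/(kA) = 0.17/(1.09×18.2) = 0.008569 K/W
Sum of the known resistances R_other = 0.008574 K/W
Required total resistance R_tot = ΔT/Q_allow = 14/705 = 0.01986 K/W
R_phenolic foam = R_tot − R_other = 0.01128 K/W
L = R·k·A = 0.01128×0.0226×18.2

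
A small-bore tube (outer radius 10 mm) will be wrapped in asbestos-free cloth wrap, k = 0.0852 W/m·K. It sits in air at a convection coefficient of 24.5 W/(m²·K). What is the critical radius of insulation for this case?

r_cr ≈ 3.48 mm

For a cylinder r_cr = k/h = 0.0852/24.5
r_cr = 3.48 mm; since the bare radius (10 mm) is above r_cr, any added insulation will reduce heat loss.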